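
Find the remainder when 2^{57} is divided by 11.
By Fermat: 2^{10} ≡ 1 mod 11. 57 = 5×10 + 7. So 2^{57} ≡ 2^{7} ≡ 7 mod 11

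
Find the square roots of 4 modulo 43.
The square roots of 4 mod 43 are 41 and 2. Verify: 41² = 1681 ≡ 4 mod 43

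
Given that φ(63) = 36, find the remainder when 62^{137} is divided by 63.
By Euler: 62^{36} ≡ 1 (mod 63) since gcd(62, 63) = 1. 137 = 3×36 + 29. So 62^{137} ≡ 62^{29} ≡ 62 (mod 63)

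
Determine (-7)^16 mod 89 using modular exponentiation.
By repeated squaring (mod 89): (-7)^{1}≡82, (-7)^{2}≡49, (-7)^{4}≡87, (-7)^{8}≡4, (-7)^{16}≡16. So (-7)^{16} ≡ 16 (mod 89)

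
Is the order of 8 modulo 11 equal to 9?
Powers of 8 mod 11: 8^1≡8, 8^2≡9, 8^3≡6, 8^4≡4, 8^5≡10, 8^6≡3, 8^7≡2, 8^8≡5, 8^9≡7, 8^10≡1. 8^9≡7≢1, so ord ≠ 9. No, the actual order is 10.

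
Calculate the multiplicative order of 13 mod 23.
Powers of 13 mod 23: 13^1≡13, 13^2≡8, 13^3≡12, 13^4≡18, 13^5≡4, 13^6≡6, 13^7≡9, 13^8≡2, 13^9≡3, 13^10≡16, 13^11≡1. So the order of 13 is 11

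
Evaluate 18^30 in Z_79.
By repeated squaring (mod 79): 18^{1}≡18, 18^{2}≡8, 18^{4}≡64, 18^{8}≡67, 18^{16}≡65. Then 18^{30} = 18^{16+8+4+2} ≡ 65 × 67 × 64 × 8 ≡ 64 (mod 79)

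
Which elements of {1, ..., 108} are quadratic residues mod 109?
Quadratic residues modulo 109: {1, 3, 4, 5, 7, 9, 12, 15, 16, 20, 21, 22, 25, 26, 27, 28, 29, 31, 34, 35, 36, 38, 43, 45, 46, 48, 49, 60, 61, 63, 64, 66, 71, 73, 74, 75, 78, 80, 81, 82, 83, 84, 87, 88, 89, 93, 94, 97, 100, 102, 104, 105, 106, 108}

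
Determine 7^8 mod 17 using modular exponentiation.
By repeated squaring mod 17: 7^{1}≡7, 7^{2}≡15, 7^{4}≡4, 7^{8}≡16. So 7^{8} ≡ 16 mod 17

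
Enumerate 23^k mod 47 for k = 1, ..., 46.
23^1, 23^2, ..., 23^{46} mod 47: [23, 12, 41, 3, 22, 36, 29, 9, 19, 14, 40, 27, 10, 42, 26, 34, 30, 32, 31, 8, 43, 2, 46, 24, 35, 6, 44, 25, 11, 18, 38, 28, 33, 7, 20, 37, 5, 21, 13, 17, 15, 16, 39, 4, 45, 1]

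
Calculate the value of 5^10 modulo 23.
By repeated squaring mod 23: 5^{1}≡5, 5^{2}≡2, 5^{4}≡4, 5^{8}≡16. Then 5^{10} = 5^{8+2} ≡ 16 × 2 ≡ 9 mod 23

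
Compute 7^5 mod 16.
By repeated squaring mod 16: 7^{1}≡7, 7^{2}≡1, 7^{4}≡1. Then 7^{5} = 7^{4+1} ≡ 1 × 7 ≡ 7 mod 16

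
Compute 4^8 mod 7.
Using Fermat: 4^{6} ≡ 1 mod 7. 8 ≡ 2 mod 6. So 4^{8} ≡ 4^{2} ≡ 2 mod 7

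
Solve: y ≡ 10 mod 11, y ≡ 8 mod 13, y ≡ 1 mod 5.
M = 11 × 13 × 5 = 715. M₁ = 65, y₁ ≡ 10 mod 11. M₂ = 55, y₂ ≡ 9 mod 13. M₃ = 143, y₃ ≡ 2 mod 5. y = 10×65×10 + 8×55×9 + 1×143×2 ≡ 21 mod 715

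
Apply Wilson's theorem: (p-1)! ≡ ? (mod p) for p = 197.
By Wilson's theorem, (196)! ≡ -1 ≡ 196 (mod 197)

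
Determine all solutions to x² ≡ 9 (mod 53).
The square roots of 9 mod 53 are 50 and 3. Verify: 50² = 2500 ≡ 9 (mod 53)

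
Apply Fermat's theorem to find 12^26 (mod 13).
By Fermat: 12^{12} ≡ 1 (mod 13). 26 = 2×12 + 2. So 12^{26} ≡ 12^{2} ≡ 1 (mod 13)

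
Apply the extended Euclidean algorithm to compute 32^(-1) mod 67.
Extended GCD: 32(-23) + 67(11) = 1. So 32^(-1) ≡ -23 ≡ 44 (mod 67). Verify: 32 × 44 = 1408 ≡ 1 (mod 67)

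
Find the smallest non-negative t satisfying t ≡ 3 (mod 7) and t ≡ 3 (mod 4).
M = 7 × 4 = 28. M₁ = 4, y₁ ≡ 2 (mod 7). M₂ = 7, y₂ ≡ 3 (mod 4). t = 3×4×2 + 3×7×3 ≡ 3 (mod 28)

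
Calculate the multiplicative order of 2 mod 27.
Powers of 2 mod 27: 2^1≡2, 2^2≡4, 2^3≡8, 2^4≡16, 2^5≡5, 2^6≡10, 2^7≡20, 2^8≡13, 2^9≡26, 2^10≡25, 2^11≡23, 2^12≡19, 2^13≡11, 2^14≡22, 2^15≡17, 2^16≡7, 2^17≡14, 2^18≡1. So the order of 2 is 18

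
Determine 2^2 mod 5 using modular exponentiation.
2^{2} = 4 ≡ 4 (mod 5)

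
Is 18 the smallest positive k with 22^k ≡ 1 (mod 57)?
Powers of 22 mod 57: 22^1≡22, 22^2≡28, 22^3≡46, 22^4≡43, 22^5≡34, 22^6≡7, 22^7≡40, 22^8≡25, 22^9≡37, 22^10≡16, 22^11≡10, 22^12≡49, 22^13≡52, 22^14≡4, 22^15≡31, 22^16≡55, 22^17≡13, 22^18≡1. First k with 22^k≡1 is k=18. Yes, ord_57(22) = 18.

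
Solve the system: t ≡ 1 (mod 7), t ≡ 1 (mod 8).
M = 7 × 8 = 56. M₁ = 8, y₁ ≡ 1 (mod 7). M₂ = 7, y₂ ≡ 7 (mod 8). t = 1×8×1 + 1×7×7 ≡ 1 (mod 56)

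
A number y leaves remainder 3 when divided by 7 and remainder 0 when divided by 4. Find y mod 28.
M = 7 × 4 = 28. M₁ = 4, y₁ ≡ 2 mod 7. M₂ = 7, y₂ ≡ 3 mod 4. y = 3×4×2 + 0×7×3 ≡ 24 mod 28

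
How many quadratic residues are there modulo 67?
The squaring map on Z_67* is 2-to-1, so there are (66)/2 = 33 QRs.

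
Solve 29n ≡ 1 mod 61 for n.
Since 61 is prime, by Fermat 29^(-1) ≡ 29^{59} ≡ 40 mod 61. Verify: 29 × 40 = 1160 ≡ 1 mod 61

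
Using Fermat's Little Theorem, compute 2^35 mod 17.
By Fermat: 2^{16} ≡ 1 mod 17. 35 = 2×16 + 3. So 2^{35} ≡ 2^{3} ≡ 8 mod 17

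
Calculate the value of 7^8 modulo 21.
By repeated squaring mod 21: 7^{1}≡7, 7^{2}≡7, 7^{4}≡7, 7^{8}≡7. So 7^{8} ≡ 7 mod 21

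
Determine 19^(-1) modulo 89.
Since 89 is prime, by Fermat 19^(-1) ≡ 19^{87} ≡ 75 (mod 89). Verify: 19 × 75 = 1425 ≡ 1 (mod 89)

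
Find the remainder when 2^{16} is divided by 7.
By Fermat: 2^{6} ≡ 1 mod 7. 16 = 2×6 + 4. So 2^{16} ≡ 2^{4} ≡ 2 mod 7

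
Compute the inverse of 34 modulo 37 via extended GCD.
Extended GCD: 34(12) + 37(-11) = 1. So 34^(-1) ≡ 12 (mod 37). Verify: 34 × 12 = 408 ≡ 1 (mod 37)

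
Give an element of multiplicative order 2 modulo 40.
9 has order 2 mod 40 since 9^{2} ≡ 1 (mod 40) and no smaller power works.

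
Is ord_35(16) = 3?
Powers of 16 mod 35: 16^1≡16, 16^2≡11, 16^3≡1. First k with 16^k≡1 is k=3. Yes, ord_35(16) = 3.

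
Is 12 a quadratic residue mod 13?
By Euler's criterion: 12^{6} ≡ 1 mod 13. Since this equals 1, 12 is a QR.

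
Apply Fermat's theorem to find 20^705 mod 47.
By Fermat: 20^{46} ≡ 1 mod 47. 705 ≡ 15 mod 46. So 20^{705} ≡ 20^{15} ≡ 31 mod 47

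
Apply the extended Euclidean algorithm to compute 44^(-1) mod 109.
Extended GCD: 44(-52) + 109(21) = 1. So 44^(-1) ≡ -52 ≡ 57 (mod 109). Verify: 44 × 57 = 2508 ≡ 1 (mod 109)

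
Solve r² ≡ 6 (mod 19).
The square roots of 6 mod 19 are 5 and 14. Verify: 5² = 25 ≡ 6 (mod 19)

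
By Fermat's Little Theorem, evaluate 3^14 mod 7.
By Fermat: 3^{6} ≡ 1 mod 7. 14 = 2×6 + 2. So 3^{14} ≡ 3^{2} ≡ 2 mod 7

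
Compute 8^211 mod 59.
Using Fermat: 8^{58} ≡ 1 (mod 59). 211 ≡ 37 (mod 58). So 8^{211} ≡ 8^{37} ≡ 24 (mod 59)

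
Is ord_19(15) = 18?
Powers of 15 mod 19: 15^1≡15, 15^2≡16, 15^3≡12, 15^4≡9, 15^5≡2, 15^6≡11, 15^7≡13, 15^8≡5, 15^9≡18, 15^10≡4, 15^11≡3, 15^12≡7, 15^13≡10, 15^14≡17, 15^15≡8, 15^16≡6, 15^17≡14, 15^18≡1. First k with 15^k≡1 is k=18. Yes, ord_19(15) = 18.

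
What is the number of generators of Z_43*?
There are φ(43-1) = φ(42) = 12 primitive roots modulo 43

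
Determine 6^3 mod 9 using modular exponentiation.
6^{3} = 216 ≡ 0 mod 9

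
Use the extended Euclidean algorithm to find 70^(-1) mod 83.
Extended GCD: 70(-32) + 83(27) = 1. So 70^(-1) ≡ -32 ≡ 51 (mod 83). Verify: 70 × 51 = 3570 ≡ 1 (mod 83)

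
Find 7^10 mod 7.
By repeated squaring mod 7: 7^{1}≡0, 7^{2}≡0, 7^{4}≡0, 7^{8}≡0. Then 7^{10} = 7^{8+2} ≡ 0 × 0 ≡ 0 mod 7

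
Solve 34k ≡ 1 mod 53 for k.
Since 53 is prime, by Fermat 34^(-1) ≡ 34^{51} ≡ 39 mod 53. Verify: 34 × 39 = 1326 ≡ 1 mod 53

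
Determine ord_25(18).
Powers of 18 mod 25: 18^1≡18, 18^2≡24, 18^3≡7, 18^4≡1. So the order of 18 is 4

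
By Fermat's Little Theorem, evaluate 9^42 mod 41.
By Fermat: 9^{40} ≡ 1 mod 41. So 9^{42} = 9^{40} · 9^{2} ≡ 9^{2} ≡ 40 mod 41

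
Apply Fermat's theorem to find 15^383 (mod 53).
By Fermat: 15^{52} ≡ 1 (mod 53). 383 ≡ 19 (mod 52). So 15^{383} ≡ 15^{19} ≡ 24 (mod 53)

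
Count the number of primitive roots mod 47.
A prime p has φ(p-1) primitive roots; here φ(46) = 22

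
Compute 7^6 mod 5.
Using Fermat: 7^{4} ≡ 1 mod 5. 6 ≡ 2 mod 4. So 7^{6} ≡ 7^{2} ≡ 4 mod 5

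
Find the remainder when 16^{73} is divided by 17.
By Fermat: 16^{16} ≡ 1 mod 17. 73 = 4×16 + 9. So 16^{73} ≡ 16^{9} ≡ 16 mod 17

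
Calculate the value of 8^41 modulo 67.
By repeated squaring mod 67: 8^{1}≡8, 8^{2}≡64, 8^{4}≡9, 8^{8}≡14, 8^{16}≡62, 8^{32}≡25. Then 8^{41} = 8^{32+8+1} ≡ 25 × 14 × 8 ≡ 53 mod 67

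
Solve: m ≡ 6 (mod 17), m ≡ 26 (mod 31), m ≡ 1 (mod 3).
M = 17 × 31 × 3 = 1581. M₁ = 93, y₁ ≡ 15 (mod 17). M₂ = 51, y₂ ≡ 14 (mod 31). M₃ = 527, y₃ ≡ 2 (mod 3). m = 6×93×15 + 26×51×14 + 1×527×2 ≡ 1111 (mod 1581)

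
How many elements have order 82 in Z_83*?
A prime p has φ(p-1) primitive roots; here φ(82) = 40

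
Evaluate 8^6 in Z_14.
By repeated squaring mod 14: 8^{1}≡8, 8^{2}≡8, 8^{4}≡8. Then 8^{6} = 8^{4+2} ≡ 8 × 8 ≡ 8 mod 14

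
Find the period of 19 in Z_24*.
Powers of 19 mod 24: 19^1≡19, 19^2≡1. ord_24(19) = 2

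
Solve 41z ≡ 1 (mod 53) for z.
Since 53 is prime, by Fermat 41^(-1) ≡ 41^{51} ≡ 22 (mod 53). Verify: 41 × 22 = 902 ≡ 1 (mod 53)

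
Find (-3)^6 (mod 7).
Using Fermat: (-3)^{6} ≡ 1 (mod 7). 6 ≡ 0 (mod 6). So (-3)^{6} ≡ (-3)^{0} ≡ 1 (mod 7)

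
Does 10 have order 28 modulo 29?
ord_29(10) divides 28. For each prime q|28: 10^{14}≡28, 10^{4}≡24, none ≡ 1. So 10 has order 28 and is a primitive root mod 29.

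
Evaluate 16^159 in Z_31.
Using Fermat: 16^{30} ≡ 1 (mod 31). 159 ≡ 9 (mod 30). So 16^{159} ≡ 16^{9} ≡ 2 (mod 31)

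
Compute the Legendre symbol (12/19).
(12/19) = 12^{9} mod 19 = -1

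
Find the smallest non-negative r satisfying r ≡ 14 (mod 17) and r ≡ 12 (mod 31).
M = 17 × 31 = 527. M₁ = 31, y₁ ≡ 11 (mod 17). M₂ = 17, y₂ ≡ 11 (mod 31). r = 14×31×11 + 12×17×11 ≡ 167 (mod 527)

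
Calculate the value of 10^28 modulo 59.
By repeated squaring (mod 59): 10^{1}≡10, 10^{2}≡41, 10^{4}≡29, 10^{8}≡15, 10^{16}≡48. Then 10^{28} = 10^{16+8+4} ≡ 48 × 15 × 29 ≡ 53 (mod 59)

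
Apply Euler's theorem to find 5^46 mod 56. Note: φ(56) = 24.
By Euler: 5^{24} ≡ 1 mod 56 since gcd(5, 56) = 1. 46 = 1×24 + 22. So 5^{46} ≡ 5^{22} ≡ 9 mod 56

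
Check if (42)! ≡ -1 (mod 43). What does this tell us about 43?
(42)! mod 43 = 42. Since this equals -1 (mod 43), Wilson confirms 43 is prime.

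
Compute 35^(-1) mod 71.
Since 71 is prime, by Fermat 35^(-1) ≡ 35^{69} ≡ 69 mod 71. Verify: 35 × 69 = 2415 ≡ 1 mod 71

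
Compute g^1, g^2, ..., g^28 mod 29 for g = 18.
18^1, 18^2, ..., 18^{28} mod 29: [18, 5, 3, 25, 15, 9, 17, 16, 27, 22, 19, 23, 8, 28, 11, 24, 26, 4, 14, 20, 12, 13, 2, 7, 10, 6, 21, 1]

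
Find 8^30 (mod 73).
By repeated squaring (mod 73): 8^{1}≡8, 8^{2}≡64, 8^{4}≡8, 8^{8}≡64, 8^{16}≡8. Then 8^{30} = 8^{16+8+4+2} ≡ 8 × 64 × 8 × 64 ≡ 1 (mod 73)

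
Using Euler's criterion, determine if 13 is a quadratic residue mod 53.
By Euler's criterion: 13^{26} ≡ 1 mod 53. Since this equals 1, 13 is a QR.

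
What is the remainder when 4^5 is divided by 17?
By repeated squaring (mod 17): 4^{1}≡4, 4^{2}≡16, 4^{4}≡1. Then 4^{5} = 4^{4+1} ≡ 1 × 4 ≡ 4 (mod 17)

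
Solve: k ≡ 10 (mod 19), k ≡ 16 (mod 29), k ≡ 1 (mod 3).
M = 19 × 29 × 3 = 1653. M₁ = 87, y₁ ≡ 7 (mod 19). M₂ = 57, y₂ ≡ 28 (mod 29). M₃ = 551, y₃ ≡ 2 (mod 3). k = 10×87×7 + 16×57×28 + 1×551×2 ≡ 1321 (mod 1653)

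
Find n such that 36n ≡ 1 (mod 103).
Since 103 is prime, by Fermat 36^(-1) ≡ 36^{101} ≡ 83 (mod 103). Verify: 36 × 83 = 2988 ≡ 1 (mod 103)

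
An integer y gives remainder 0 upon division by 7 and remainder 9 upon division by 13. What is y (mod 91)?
M = 7 × 13 = 91. M₁ = 13, y₁ ≡ 6 (mod 7). M₂ = 7, y₂ ≡ 2 (mod 13). y = 0×13×6 + 9×7×2 ≡ 35 (mod 91)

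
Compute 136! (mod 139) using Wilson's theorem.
(138)! = (136)! × (137) × (138) ≡ -1 (mod 139). So (136)! ≡ -1 × [(138)(137)]^(-1) ≡ 69 (mod 139)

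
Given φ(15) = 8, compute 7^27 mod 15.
By Euler: 7^{8} ≡ 1 mod 15 since gcd(7, 15) = 1. 27 = 3×8 + 3. So 7^{27} ≡ 7^{3} ≡ 13 mod 15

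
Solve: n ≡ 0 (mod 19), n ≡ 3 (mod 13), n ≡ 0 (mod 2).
M = 19 × 13 × 2 = 494. M₁ = 26, y₁ ≡ 11 (mod 19). M₂ = 38, y₂ ≡ 12 (mod 13). M₃ = 247, y₃ ≡ 1 (mod 2). n = 0×26×11 + 3×38×12 + 0×247×1 ≡ 380 (mod 494)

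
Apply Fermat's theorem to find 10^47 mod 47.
By Fermat: 10^{46} ≡ 1 mod 47. So 10^{47} = 10^{46} · 10^{1} ≡ 10^{1} ≡ 10 mod 47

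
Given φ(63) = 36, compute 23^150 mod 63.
By Euler: 23^{36} ≡ 1 mod 63 since gcd(23, 63) = 1. 150 = 4×36 + 6. So 23^{150} ≡ 23^{6} ≡ 1 mod 63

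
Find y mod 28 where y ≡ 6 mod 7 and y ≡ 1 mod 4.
M = 7 × 4 = 28. M₁ = 4, y₁ ≡ 2 mod 7. M₂ = 7, y₂ ≡ 3 mod 4. y = 6×4×2 + 1×7×3 ≡ 13 mod 28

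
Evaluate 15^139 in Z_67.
Using Fermat: 15^{66} ≡ 1 (mod 67). 139 ≡ 7 (mod 66). So 15^{139} ≡ 15^{7} ≡ 62 (mod 67)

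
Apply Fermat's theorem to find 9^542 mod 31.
By Fermat: 9^{30} ≡ 1 mod 31. 542 ≡ 2 mod 30. So 9^{542} ≡ 9^{2} ≡ 19 mod 31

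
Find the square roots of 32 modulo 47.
The square roots of 32 mod 47 are 28 and 19. Verify: 28² = 784 ≡ 32 mod 47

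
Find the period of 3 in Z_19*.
Powers of 3 mod 19: 3^1≡3, 3^2≡9, 3^3≡8, 3^4≡5, 3^5≡15, 3^6≡7, 3^7≡2, 3^8≡6, 3^9≡18, 3^10≡16, 3^11≡10, 3^12≡11, 3^13≡14, 3^14≡4, 3^15≡12, 3^16≡17, 3^17≡13, 3^18≡1. So the order of 3 is 18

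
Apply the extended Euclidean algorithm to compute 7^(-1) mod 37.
Extended GCD: 7(16) + 37(-3) = 1. So 7^(-1) ≡ 16 (mod 37). Verify: 7 × 16 = 112 ≡ 1 (mod 37)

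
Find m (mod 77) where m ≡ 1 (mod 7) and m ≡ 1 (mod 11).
M = 7 × 11 = 77. M₁ = 11, y₁ ≡ 2 (mod 7). M₂ = 7, y₂ ≡ 8 (mod 11). m = 1×11×2 + 1×7×8 ≡ 1 (mod 77)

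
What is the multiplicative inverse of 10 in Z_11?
Since 11 is prime, by Fermat 10^(-1) ≡ 10^{9} ≡ 10 mod 11. Verify: 10 × 10 = 100 ≡ 1 mod 11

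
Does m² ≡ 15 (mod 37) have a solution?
By Euler's criterion: 15^{18} ≡ 36 (mod 37). Since this equals -1 (≡ 36), 15 is not a QR.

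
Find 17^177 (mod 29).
Using Fermat: 17^{28} ≡ 1 (mod 29). 177 ≡ 9 (mod 28). So 17^{177} ≡ 17^{9} ≡ 17 (mod 29)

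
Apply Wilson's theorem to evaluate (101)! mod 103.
(102)! = (101)! × (102) ≡ -1 (mod 103). So (101)! ≡ -1 × (102)^(-1) ≡ (-1)×(-1) = 1 (mod 103)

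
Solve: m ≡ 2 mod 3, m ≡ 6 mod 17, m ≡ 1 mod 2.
M = 3 × 17 × 2 = 102. M₁ = 34, y₁ ≡ 1 mod 3. M₂ = 6, y₂ ≡ 3 mod 17. M₃ = 51, y₃ ≡ 1 mod 2. m = 2×34×1 + 6×6×3 + 1×51×1 ≡ 23 mod 102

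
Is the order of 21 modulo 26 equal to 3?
Powers of 21 mod 26: 21^1≡21, 21^2≡25, 21^3≡5, 21^4≡1. 21^3≡5≢1, so ord ≠ 3. No, the actual order is 4.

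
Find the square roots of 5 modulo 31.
The square roots of 5 mod 31 are 25 and 6. Verify: 25² = 625 ≡ 5 mod 31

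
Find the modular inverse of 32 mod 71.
Since 71 is prime, by Fermat 32^(-1) ≡ 32^{69} ≡ 20 mod 71. Verify: 32 × 20 = 640 ≡ 1 mod 71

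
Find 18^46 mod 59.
By repeated squaring mod 59: 18^{1}≡18, 18^{2}≡29, 18^{4}≡15, 18^{8}≡48, 18^{16}≡3, 18^{32}≡9. Then 18^{46} = 18^{32+8+4+2} ≡ 9 × 48 × 15 × 29 ≡ 5 mod 59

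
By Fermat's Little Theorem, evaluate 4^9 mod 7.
By Fermat: 4^{6} ≡ 1 mod 7. So 4^{9} = 4^{6} · 4^{3} ≡ 4^{3} ≡ 1 mod 7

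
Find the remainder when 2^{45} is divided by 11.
By Fermat: 2^{10} ≡ 1 (mod 11). 45 = 4×10 + 5. So 2^{45} ≡ 2^{5} ≡ 10 (mod 11)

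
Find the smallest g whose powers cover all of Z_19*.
g = 2. Powers: [2, 4, 8, 16, 13, 7, 14, ...] generates all 18 non-zero residues.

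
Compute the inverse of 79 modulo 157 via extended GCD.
Extended GCD: 79(2) + 157(-1) = 1. So 79^(-1) ≡ 2 (mod 157). Verify: 79 × 2 = 158 ≡ 1 (mod 157)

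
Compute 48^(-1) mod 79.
Since 79 is prime, by Fermat 48^(-1) ≡ 48^{77} ≡ 28 mod 79. Verify: 48 × 28 = 1344 ≡ 1 mod 79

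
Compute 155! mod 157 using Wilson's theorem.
(156)! = (155)! × (156) ≡ -1 mod 157. So (155)! ≡ -1 × (156)^(-1) ≡ (-1)×(-1) = 1 mod 157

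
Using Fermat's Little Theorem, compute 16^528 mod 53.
By Fermat: 16^{52} ≡ 1 mod 53. 528 ≡ 8 mod 52. So 16^{528} ≡ 16^{8} ≡ 42 mod 53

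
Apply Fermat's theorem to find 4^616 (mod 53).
By Fermat: 4^{52} ≡ 1 (mod 53). 616 ≡ 44 (mod 52). So 4^{616} ≡ 4^{44} ≡ 36 (mod 53)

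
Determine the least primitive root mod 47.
g = 5. Powers: [5, 25, 31, 14, 23, 21, 11, 8, 40, 12, ...] generates all 46 non-zero residues.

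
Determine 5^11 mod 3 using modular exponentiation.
Using Fermat: 5^{2} ≡ 1 (mod 3). 11 ≡ 1 (mod 2). So 5^{11} ≡ 5^{1} ≡ 2 (mod 3)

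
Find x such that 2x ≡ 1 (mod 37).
Since 37 is prime, by Fermat 2^(-1) ≡ 2^{35} ≡ 19 (mod 37). Verify: 2 × 19 = 38 ≡ 1 (mod 37)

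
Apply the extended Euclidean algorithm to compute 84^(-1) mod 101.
Extended GCD: 84(-6) + 101(5) = 1. So 84^(-1) ≡ -6 ≡ 95 mod 101. Verify: 84 × 95 = 7980 ≡ 1 mod 101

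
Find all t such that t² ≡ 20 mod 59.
The square roots of 20 mod 59 are 16 and 43. Verify: 16² = 256 ≡ 20 mod 59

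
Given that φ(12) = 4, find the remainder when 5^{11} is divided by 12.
By Euler: 5^{4} ≡ 1 (mod 12) since gcd(5, 12) = 1. 11 = 2×4 + 3. So 5^{11} ≡ 5^{3} ≡ 5 (mod 12)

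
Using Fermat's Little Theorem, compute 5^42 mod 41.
By Fermat: 5^{40} ≡ 1 (mod 41). So 5^{42} = 5^{40} · 5^{2} ≡ 5^{2} ≡ 25 (mod 41)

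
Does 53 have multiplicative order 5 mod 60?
Powers of 53 mod 60: 53^1≡53, 53^2≡49, 53^3≡17, 53^4≡1. Already 53^4≡1, so the order is 4 < 5. No, the actual order is 4.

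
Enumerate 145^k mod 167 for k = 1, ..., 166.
145^1, 145^2, ..., 145^{166} mod 167: [145, 150, 40, 122, 155, 97, 37, 21, 39, 144, 5, 57, 82, 33, 109, 107, 151, 18, 105, 28, 52, 25, 118, 76, 165, 44, 34, 87, 90, 24, 140, 93, 125, 89, 46, 157, 53, 3, 101, 116, 120, 32, 131, 124, 111, 63, 117, 98, 15, 4, 79, 99, 160, 154, 119, 54, 148, 84, 156, 75, 20, 61, 161, 132, 102, 94, 103, 72, 86, 112, 41, 100, 138, 137, 159, 9, 136, 14, 26, 96, 59, 38, 166, 22, 17, 127, 45, 12, 70, 130, 146, 128, 23, 162, 110, 85, 134, 58, 60, 16, 149, 62, 139, 115, 142, 49, 91, 2, 123, 133, 80, 77, 143, 27, 74, 42, 78, 121, 10, 114, 164, 66, 51, 47, 135, 36, 43, 56, 104, 50, 69, 152, 163, 88, 68, 7, 13, 48, 113, 19, 83, 11, 92, 147, 106, 6, 35, 65, 73, 64, 95, 81, 55, 126, 67, 29, 30, 8, 158, 31, 153, 141, 71, 108, 129, 1]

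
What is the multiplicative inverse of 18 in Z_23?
Since 23 is prime, by Fermat 18^(-1) ≡ 18^{21} ≡ 9 mod 23. Verify: 18 × 9 = 162 ≡ 1 mod 23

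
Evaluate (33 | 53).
(33/53) = 33^{26} mod 53 = -1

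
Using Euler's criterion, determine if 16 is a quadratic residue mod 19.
By Euler's criterion: 16^{9} ≡ 1 mod 19. Since this equals 1, 16 is a QR.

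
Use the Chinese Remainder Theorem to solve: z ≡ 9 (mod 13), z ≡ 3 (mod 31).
M = 13 × 31 = 403. M₁ = 31, y₁ ≡ 8 (mod 13). M₂ = 13, y₂ ≡ 12 (mod 31). z = 9×31×8 + 3×13×12 ≡ 282 (mod 403)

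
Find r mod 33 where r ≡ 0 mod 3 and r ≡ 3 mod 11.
M = 3 × 11 = 33. M₁ = 11, y₁ ≡ 2 mod 3. M₂ = 3, y₂ ≡ 4 mod 11. r = 0×11×2 + 3×3×4 ≡ 3 mod 33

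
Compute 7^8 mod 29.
By repeated squaring (mod 29): 7^{1}≡7, 7^{2}≡20, 7^{4}≡23, 7^{8}≡7. So 7^{8} ≡ 7 (mod 29)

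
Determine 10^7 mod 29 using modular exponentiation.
By repeated squaring mod 29: 10^{1}≡10, 10^{2}≡13, 10^{4}≡24. Then 10^{7} = 10^{4+2+1} ≡ 24 × 13 × 10 ≡ 17 mod 29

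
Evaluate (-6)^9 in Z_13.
By repeated squaring mod 13: (-6)^{1}≡7, (-6)^{2}≡10, (-6)^{4}≡9, (-6)^{8}≡3. Then (-6)^{9} = (-6)^{8+1} ≡ 3 × 7 ≡ 8 mod 13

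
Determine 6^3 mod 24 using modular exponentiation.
6^{3} = 216 ≡ 0 mod 24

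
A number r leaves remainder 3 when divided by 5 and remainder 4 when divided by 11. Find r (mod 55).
M = 5 × 11 = 55. M₁ = 11, y₁ ≡ 1 (mod 5). M₂ = 5, y₂ ≡ 9 (mod 11). r = 3×11×1 + 4×5×9 ≡ 48 (mod 55)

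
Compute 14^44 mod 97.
By repeated squaring (mod 97): 14^{1}≡14, 14^{2}≡2, 14^{4}≡4, 14^{8}≡16, 14^{16}≡62, 14^{32}≡61. Then 14^{44} = 14^{32+8+4} ≡ 61 × 16 × 4 ≡ 24 (mod 97)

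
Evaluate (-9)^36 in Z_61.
By repeated squaring (mod 61): (-9)^{1}≡52, (-9)^{2}≡20, (-9)^{4}≡34, (-9)^{8}≡58, (-9)^{16}≡9, (-9)^{32}≡20. Then (-9)^{36} = (-9)^{32+4} ≡ 20 × 34 ≡ 9 (mod 61)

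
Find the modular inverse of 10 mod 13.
Since 13 is prime, by Fermat 10^(-1) ≡ 10^{11} ≡ 4 mod 13. Verify: 10 × 4 = 40 ≡ 1 mod 13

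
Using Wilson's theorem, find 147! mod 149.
(148)! = (147)! × (148) ≡ -1 mod 149. So (147)! ≡ -1 × (148)^(-1) ≡ (-1)×(-1) = 1 mod 149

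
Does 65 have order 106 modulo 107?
ord_107(65) divides 106. For each prime q|106: 65^{53}≡106, 65^{2}≡52, none ≡ 1. So 65 has order 106 and is a primitive root mod 107.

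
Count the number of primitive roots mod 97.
There are φ(97-1) = φ(96) = 32 primitive roots modulo 97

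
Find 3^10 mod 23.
By repeated squaring mod 23: 3^{1}≡3, 3^{2}≡9, 3^{4}≡12, 3^{8}≡6. Then 3^{10} = 3^{8+2} ≡ 6 × 9 ≡ 8 mod 23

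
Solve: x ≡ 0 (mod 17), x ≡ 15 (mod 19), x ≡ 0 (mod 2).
M = 17 × 19 × 2 = 646. M₁ = 38, y₁ ≡ 13 (mod 17). M₂ = 34, y₂ ≡ 14 (mod 19). M₃ = 323, y₃ ≡ 1 (mod 2). x = 0×38×13 + 15×34×14 + 0×323×1 ≡ 34 (mod 646)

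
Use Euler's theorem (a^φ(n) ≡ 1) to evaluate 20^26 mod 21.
By Euler: 20^{12} ≡ 1 mod 21 since gcd(20, 21) = 1. 26 = 2×12 + 2. So 20^{26} ≡ 20^{2} ≡ 1 mod 21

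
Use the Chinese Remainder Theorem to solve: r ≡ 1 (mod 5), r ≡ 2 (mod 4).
M = 5 × 4 = 20. M₁ = 4, y₁ ≡ 4 (mod 5). M₂ = 5, y₂ ≡ 1 (mod 4). r = 1×4×4 + 2×5×1 ≡ 6 (mod 20)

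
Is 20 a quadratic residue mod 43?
By Euler's criterion: 20^{21} ≡ 42 mod 43. Since this equals -1 (≡ 42), 20 is not a QR.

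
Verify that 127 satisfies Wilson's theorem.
(126)! mod 127 = 126. Since this equals -1 (mod 127), Wilson confirms 127 is prime.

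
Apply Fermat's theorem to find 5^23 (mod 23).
By Fermat: 5^{22} ≡ 1 (mod 23). So 5^{23} = 5^{22} · 5^{1} ≡ 5^{1} ≡ 5 (mod 23)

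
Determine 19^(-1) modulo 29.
Since 29 is prime, by Fermat 19^(-1) ≡ 19^{27} ≡ 26 mod 29. Verify: 19 × 26 = 494 ≡ 1 mod 29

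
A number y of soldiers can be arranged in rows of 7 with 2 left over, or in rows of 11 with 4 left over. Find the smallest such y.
M = 7 × 11 = 77. M₁ = 11, y₁ ≡ 2 mod 7. M₂ = 7, y₂ ≡ 8 mod 11. y = 2×11×2 + 4×7×8 ≡ 37 mod 77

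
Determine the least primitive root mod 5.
g = 2. Powers: [2, 4, 3, 1] generates all 4 non-zero residues.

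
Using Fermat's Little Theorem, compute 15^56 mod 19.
By Fermat: 15^{18} ≡ 1 mod 19. 56 = 3×18 + 2. So 15^{56} ≡ 15^{2} ≡ 16 mod 19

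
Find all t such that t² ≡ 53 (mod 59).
The square roots of 53 mod 59 are 17 and 42. Verify: 17² = 289 ≡ 53 (mod 59)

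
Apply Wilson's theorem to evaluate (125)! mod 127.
(126)! = (125)! × (126) ≡ -1 (mod 127). So (125)! ≡ -1 × (126)^(-1) ≡ (-1)×(-1) = 1 (mod 127)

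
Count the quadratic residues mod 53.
For prime 53, there are (p-1)/2 = (53-1)/2 = 26 quadratic residues (excluding 0).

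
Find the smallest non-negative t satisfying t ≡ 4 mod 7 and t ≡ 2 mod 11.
M = 7 × 11 = 77. M₁ = 11, y₁ ≡ 2 mod 7. M₂ = 7, y₂ ≡ 8 mod 11. t = 4×11×2 + 2×7×8 ≡ 46 mod 77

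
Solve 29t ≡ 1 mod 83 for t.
Since 83 is prime, by Fermat 29^(-1) ≡ 29^{81} ≡ 63 mod 83. Verify: 29 × 63 = 1827 ≡ 1 mod 83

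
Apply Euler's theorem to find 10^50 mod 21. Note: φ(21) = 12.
By Euler: 10^{12} ≡ 1 mod 21 since gcd(10, 21) = 1. 50 = 4×12 + 2. So 10^{50} ≡ 10^{2} ≡ 16 mod 21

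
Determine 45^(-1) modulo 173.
Since 173 is prime, by Fermat 45^(-1) ≡ 45^{171} ≡ 50 mod 173. Verify: 45 × 50 = 2250 ≡ 1 mod 173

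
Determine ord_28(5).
Powers of 5 mod 28: 5^1≡5, 5^2≡25, 5^3≡13, 5^4≡9, 5^5≡17, 5^6≡1. Order = 6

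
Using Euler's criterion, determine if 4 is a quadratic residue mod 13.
By Euler's criterion: 4^{6} ≡ 1 mod 13. Since this equals 1, 4 is a QR.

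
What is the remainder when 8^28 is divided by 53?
By repeated squaring (mod 53): 8^{1}≡8, 8^{2}≡11, 8^{4}≡15, 8^{8}≡13, 8^{16}≡10. Then 8^{28} = 8^{16+8+4} ≡ 10 × 13 × 15 ≡ 42 (mod 53)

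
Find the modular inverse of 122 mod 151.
Since 151 is prime, by Fermat 122^(-1) ≡ 122^{149} ≡ 26 mod 151. Verify: 122 × 26 = 3172 ≡ 1 mod 151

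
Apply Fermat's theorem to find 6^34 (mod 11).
By Fermat: 6^{10} ≡ 1 (mod 11). 34 = 3×10 + 4. So 6^{34} ≡ 6^{4} ≡ 9 (mod 11)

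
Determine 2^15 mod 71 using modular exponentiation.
By repeated squaring (mod 71): 2^{1}≡2, 2^{2}≡4, 2^{4}≡16, 2^{8}≡43. Then 2^{15} = 2^{8+4+2+1} ≡ 43 × 16 × 4 × 2 ≡ 37 (mod 71)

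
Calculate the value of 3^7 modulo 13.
By repeated squaring mod 13: 3^{1}≡3, 3^{2}≡9, 3^{4}≡3. Then 3^{7} = 3^{4+2+1} ≡ 3 × 9 × 3 ≡ 3 mod 13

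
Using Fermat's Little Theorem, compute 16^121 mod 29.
By Fermat: 16^{28} ≡ 1 (mod 29). 121 = 4×28 + 9. So 16^{121} ≡ 16^{9} ≡ 24 (mod 29)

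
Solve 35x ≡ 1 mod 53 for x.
Since 53 is prime, by Fermat 35^(-1) ≡ 35^{51} ≡ 50 mod 53. Verify: 35 × 50 = 1750 ≡ 1 mod 53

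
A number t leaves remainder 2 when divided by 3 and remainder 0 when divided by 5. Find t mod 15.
M = 3 × 5 = 15. M₁ = 5, y₁ ≡ 2 mod 3. M₂ = 3, y₂ ≡ 2 mod 5. t = 2×5×2 + 0×3×2 ≡ 5 mod 15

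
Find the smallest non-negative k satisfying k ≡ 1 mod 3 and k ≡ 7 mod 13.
M = 3 × 13 = 39. M₁ = 13, y₁ ≡ 1 mod 3. M₂ = 3, y₂ ≡ 9 mod 13. k = 1×13×1 + 7×3×9 ≡ 7 mod 39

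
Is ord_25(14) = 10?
Powers of 14 mod 25: 14^1≡14, 14^2≡21, 14^3≡19, 14^4≡16, 14^5≡24, 14^6≡11, 14^7≡4, 14^8≡6, 14^9≡9, 14^10≡1. First k with 14^k≡1 is k=10. Yes, ord_25(14) = 10.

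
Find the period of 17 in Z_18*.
Powers of 17 mod 18: 17^1≡17, 17^2≡1. So the order of 17 is 2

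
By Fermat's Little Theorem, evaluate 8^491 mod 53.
By Fermat: 8^{52} ≡ 1 mod 53. 491 ≡ 23 mod 52. So 8^{491} ≡ 8^{23} ≡ 3 mod 53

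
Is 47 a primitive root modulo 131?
47^{26} ≡ 1 mod 131 and 26 < 130, so ord_131(47) = 26 ≠ 130 and 47 is not a primitive root.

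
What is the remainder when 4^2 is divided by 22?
4^{2} = 16 ≡ 16 (mod 22)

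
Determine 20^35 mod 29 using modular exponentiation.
Using Fermat: 20^{28} ≡ 1 (mod 29). 35 ≡ 7 (mod 28). So 20^{35} ≡ 20^{7} ≡ 1 (mod 29)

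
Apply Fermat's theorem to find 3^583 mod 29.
By Fermat: 3^{28} ≡ 1 mod 29. 583 ≡ 23 mod 28. So 3^{583} ≡ 3^{23} ≡ 8 mod 29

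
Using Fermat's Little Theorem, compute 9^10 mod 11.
By Fermat's Little Theorem, 9^{10} ≡ 1 (mod 11) since 11 is prime and gcd(9, 11) = 1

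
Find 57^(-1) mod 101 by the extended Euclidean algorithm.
Extended GCD: 57(39) + 101(-22) = 1. So 57^(-1) ≡ 39 mod 101. Verify: 57 × 39 = 2223 ≡ 1 mod 101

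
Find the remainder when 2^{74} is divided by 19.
By Fermat: 2^{18} ≡ 1 (mod 19). 74 = 4×18 + 2. So 2^{74} ≡ 2^{2} ≡ 4 (mod 19)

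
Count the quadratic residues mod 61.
Exactly half the non-zero residues mod a prime are QRs: (61-1)/2 = 30.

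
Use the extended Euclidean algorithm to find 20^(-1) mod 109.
Extended GCD: 20(-49) + 109(9) = 1. So 20^(-1) ≡ -49 ≡ 60 mod 109. Verify: 20 × 60 = 1200 ≡ 1 mod 109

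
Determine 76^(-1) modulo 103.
Since 103 is prime, by Fermat 76^(-1) ≡ 76^{101} ≡ 61 mod 103. Verify: 76 × 61 = 4636 ≡ 1 mod 103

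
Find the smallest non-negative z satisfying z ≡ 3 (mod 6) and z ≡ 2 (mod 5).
M = 6 × 5 = 30. M₁ = 5, y₁ ≡ 5 (mod 6). M₂ = 6, y₂ ≡ 1 (mod 5). z = 3×5×5 + 2×6×1 ≡ 27 (mod 30)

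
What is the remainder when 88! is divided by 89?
By Wilson's theorem, (88)! ≡ -1 ≡ 88 mod 89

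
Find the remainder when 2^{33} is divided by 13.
By Fermat: 2^{12} ≡ 1 (mod 13). 33 = 2×12 + 9. So 2^{33} ≡ 2^{9} ≡ 5 (mod 13)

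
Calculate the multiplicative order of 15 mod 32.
Powers of 15 mod 32: 15^1≡15, 15^2≡1. ord_32(15) = 2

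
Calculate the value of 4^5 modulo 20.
By repeated squaring mod 20: 4^{1}≡4, 4^{2}≡16, 4^{4}≡16. Then 4^{5} = 4^{4+1} ≡ 16 × 4 ≡ 4 mod 20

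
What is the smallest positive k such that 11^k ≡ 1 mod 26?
Powers of 11 mod 26: 11^1≡11, 11^2≡17, 11^3≡5, 11^4≡3, 11^5≡7, 11^6≡25, 11^7≡15, 11^8≡9, 11^9≡21, 11^10≡23, 11^11≡19, 11^12≡1. So the order of 11 is 12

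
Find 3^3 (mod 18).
3^{3} = 27 ≡ 9 (mod 18)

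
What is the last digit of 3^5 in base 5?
Using Fermat: 3^{4} ≡ 1 mod 5. 5 ≡ 1 mod 4. So 3^{5} ≡ 3^{1} ≡ 3 mod 5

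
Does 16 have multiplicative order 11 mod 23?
Powers of 16 mod 23: 16^1≡16, 16^2≡3, 16^3≡2, 16^4≡9, 16^5≡6, 16^6≡4, 16^7≡18, 16^8≡12, 16^9≡8, 16^10≡13, 16^11≡1. First k with 16^k≡1 is k=11. Yes, ord_23(16) = 11.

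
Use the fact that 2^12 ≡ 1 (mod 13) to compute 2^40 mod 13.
By Fermat: 2^{12} ≡ 1 (mod 13). 40 = 3×12 + 4. So 2^{40} ≡ 2^{4} ≡ 3 (mod 13)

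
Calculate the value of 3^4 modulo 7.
3^{4} = 81 ≡ 4 (mod 7)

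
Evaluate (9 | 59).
(9/59) = 9^{29} mod 59 = 1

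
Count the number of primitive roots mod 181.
Number of primitive roots mod 181 = φ(p-1) = φ(180) = 48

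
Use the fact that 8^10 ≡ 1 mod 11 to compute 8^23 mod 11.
By Fermat: 8^{10} ≡ 1 mod 11. 23 = 2×10 + 3. So 8^{23} ≡ 8^{3} ≡ 6 mod 11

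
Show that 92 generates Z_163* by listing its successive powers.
92^1, 92^2, ..., 92^{162} mod 163: [92, 151, 37, 144, 45, 65, 112, 35, 123, 69, 154, 150, 108, 156, 8, 84, 67, 133, 11, 34, 31, 81, 117, 6, 63, 91, 59, 49, 107, 64, 20, 47, 86, 88, 109, 85, 159, 121, 48, 15, 76, 146, 66, 41, 23, 160, 50, 36, 52, 57, 28, 131, 153, 58, 120, 119, 27, 39, 2, 21, 139, 74, 125, 90, 130, 61, 70, 83, 138, 145, 137, 53, 149, 16, 5, 134, 103, 22, 68, 62, 162, 71, 12, 126, 19, 118, 98, 51, 128, 40, 94, 9, 13, 55, 7, 155, 79, 96, 30, 152, 129, 132, 82, 46, 157, 100, 72, 104, 114, 56, 99, 143, 116, 77, 75, 54, 78, 4, 42, 115, 148, 87, 17, 97, 122, 140, 3, 113, 127, 111, 106, 135, 32, 10, 105, 43, 44, 136, 124, 161, 142, 24, 89, 38, 73, 33, 102, 93, 80, 25, 18, 26, 110, 14, 147, 158, 29, 60, 141, 95, 101, 1]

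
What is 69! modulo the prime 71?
(70)! = (69)! × (70) ≡ -1 (mod 71). So (69)! ≡ -1 × (70)^(-1) ≡ (-1)×(-1) = 1 (mod 71)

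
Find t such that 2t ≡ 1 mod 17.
Since 17 is prime, by Fermat 2^(-1) ≡ 2^{15} ≡ 9 mod 17. Verify: 2 × 9 = 18 ≡ 1 mod 17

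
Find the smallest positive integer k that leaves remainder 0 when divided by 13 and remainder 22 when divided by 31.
M = 13 × 31 = 403. M₁ = 31, y₁ ≡ 8 mod 13. M₂ = 13, y₂ ≡ 12 mod 31. k = 0×31×8 + 22×13×12 ≡ 208 mod 403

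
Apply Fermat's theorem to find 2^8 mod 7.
By Fermat: 2^{6} ≡ 1 mod 7. So 2^{8} = 2^{6} · 2^{2} ≡ 2^{2} ≡ 4 mod 7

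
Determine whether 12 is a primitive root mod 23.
12^{11} ≡ 1 (mod 23) and 11 < 22, so ord_23(12) = 11 ≠ 22 and 12 is not a primitive root.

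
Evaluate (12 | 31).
(12/31) = 12^{15} mod 31 = -1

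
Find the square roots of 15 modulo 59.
The square roots of 15 mod 59 are 29 and 30. Verify: 29² = 841 ≡ 15 (mod 59)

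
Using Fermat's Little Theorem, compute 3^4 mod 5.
By Fermat's Little Theorem, 3^{4} ≡ 1 (mod 5) since 5 is prime and gcd(3, 5) = 1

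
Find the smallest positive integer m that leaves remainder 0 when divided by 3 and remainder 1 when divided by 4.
M = 3 × 4 = 12. M₁ = 4, y₁ ≡ 1 (mod 3). M₂ = 3, y₂ ≡ 3 (mod 4). m = 0×4×1 + 1×3×3 ≡ 9 (mod 12)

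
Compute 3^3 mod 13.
3^{3} = 27 ≡ 1 mod 13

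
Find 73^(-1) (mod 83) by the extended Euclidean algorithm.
Extended GCD: 73(-25) + 83(22) = 1. So 73^(-1) ≡ -25 ≡ 58 (mod 83). Verify: 73 × 58 = 4234 ≡ 1 (mod 83)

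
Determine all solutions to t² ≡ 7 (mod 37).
The square roots of 7 mod 37 are 9 and 28. Verify: 9² = 81 ≡ 7 (mod 37)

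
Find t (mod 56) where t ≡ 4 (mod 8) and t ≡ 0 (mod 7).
M = 8 × 7 = 56. M₁ = 7, y₁ ≡ 7 (mod 8). M₂ = 8, y₂ ≡ 1 (mod 7). t = 4×7×7 + 0×8×1 ≡ 28 (mod 56)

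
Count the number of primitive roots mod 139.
There are φ(139-1) = φ(138) = 44 primitive roots modulo 139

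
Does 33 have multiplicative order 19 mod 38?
Powers of 33 mod 38: 33^1≡33, 33^2≡25, 33^3≡27, 33^4≡17, 33^5≡29, 33^6≡7, 33^7≡3, 33^8≡23, 33^9≡37, 33^10≡5, 33^11≡13, 33^12≡11, 33^13≡21, 33^14≡9, 33^15≡31, 33^16≡35, 33^17≡15, 33^18≡1. Already 33^18≡1, so the order is 18 < 19. No, the actual order is 18.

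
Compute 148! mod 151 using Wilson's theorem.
(150)! = (148)! × (149) × (150) ≡ -1 mod 151. So (148)! ≡ -1 × [(150)(149)]^(-1) ≡ 75 mod 151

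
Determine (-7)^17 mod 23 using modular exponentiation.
By repeated squaring mod 23: (-7)^{1}≡16, (-7)^{2}≡3, (-7)^{4}≡9, (-7)^{8}≡12, (-7)^{16}≡6. Then (-7)^{17} = (-7)^{16+1} ≡ 6 × 16 ≡ 4 mod 23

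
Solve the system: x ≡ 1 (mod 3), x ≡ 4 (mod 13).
M = 3 × 13 = 39. M₁ = 13, y₁ ≡ 1 (mod 3). M₂ = 3, y₂ ≡ 9 (mod 13). x = 1×13×1 + 4×3×9 ≡ 4 (mod 39)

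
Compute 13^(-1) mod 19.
Since 19 is prime, by Fermat 13^(-1) ≡ 13^{17} ≡ 3 mod 19. Verify: 13 × 3 = 39 ≡ 1 mod 19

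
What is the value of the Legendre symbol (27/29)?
(27/29) = 27^{14} mod 29 = -1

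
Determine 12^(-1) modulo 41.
Since 41 is prime, by Fermat 12^(-1) ≡ 12^{39} ≡ 24 mod 41. Verify: 12 × 24 = 288 ≡ 1 mod 41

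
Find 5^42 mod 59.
By repeated squaring mod 59: 5^{1}≡5, 5^{2}≡25, 5^{4}≡35, 5^{8}≡45, 5^{16}≡19, 5^{32}≡7. Then 5^{42} = 5^{32+8+2} ≡ 7 × 45 × 25 ≡ 28 mod 59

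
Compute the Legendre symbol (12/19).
(12/19) = 12^{9} mod 19 = -1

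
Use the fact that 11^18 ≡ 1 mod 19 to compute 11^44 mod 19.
By Fermat: 11^{18} ≡ 1 mod 19. 44 = 2×18 + 8. So 11^{44} ≡ 11^{8} ≡ 7 mod 19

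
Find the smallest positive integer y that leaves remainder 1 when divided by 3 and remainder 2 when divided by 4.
M = 3 × 4 = 12. M₁ = 4, y₁ ≡ 1 mod 3. M₂ = 3, y₂ ≡ 3 mod 4. y = 1×4×1 + 2×3×3 ≡ 10 mod 12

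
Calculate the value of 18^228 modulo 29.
Using Fermat: 18^{28} ≡ 1 (mod 29). 228 ≡ 4 (mod 28). So 18^{228} ≡ 18^{4} ≡ 25 (mod 29)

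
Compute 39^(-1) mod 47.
Since 47 is prime, by Fermat 39^(-1) ≡ 39^{45} ≡ 41 mod 47. Verify: 39 × 41 = 1599 ≡ 1 mod 47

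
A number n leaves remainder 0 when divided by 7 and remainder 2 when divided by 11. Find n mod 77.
M = 7 × 11 = 77. M₁ = 11, y₁ ≡ 2 mod 7. M₂ = 7, y₂ ≡ 8 mod 11. n = 0×11×2 + 2×7×8 ≡ 35 mod 77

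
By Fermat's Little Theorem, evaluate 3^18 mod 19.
By Fermat's Little Theorem, 3^{18} ≡ 1 (mod 19) since 19 is prime and gcd(3, 19) = 1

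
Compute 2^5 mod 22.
By repeated squaring mod 22: 2^{1}≡2, 2^{2}≡4, 2^{4}≡16. Then 2^{5} = 2^{4+1} ≡ 16 × 2 ≡ 10 mod 22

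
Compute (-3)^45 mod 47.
By repeated squaring (mod 47): (-3)^{1}≡44, (-3)^{2}≡9, (-3)^{4}≡34, (-3)^{8}≡28, (-3)^{16}≡32, (-3)^{32}≡37. Then (-3)^{45} = (-3)^{32+8+4+1} ≡ 37 × 28 × 34 × 44 ≡ 31 (mod 47)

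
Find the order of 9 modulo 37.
Powers of 9 mod 37: 9^1≡9, 9^2≡7, 9^3≡26, 9^4≡12, 9^5≡34, 9^6≡10, 9^7≡16, 9^8≡33, 9^9≡1. ord_37(9) = 9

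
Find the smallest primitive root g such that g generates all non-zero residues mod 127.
g = 3. For each prime q|126: 3^{63}≡126, 3^{42}≡107, 3^{18}≡4, none ≡ 1, so ord_127(3) = 126 and 3 is a primitive root.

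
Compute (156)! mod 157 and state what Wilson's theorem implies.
(156)! mod 157 = 156. Since this equals -1 mod 157, Wilson confirms 157 is prime.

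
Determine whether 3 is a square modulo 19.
By Euler's criterion: 3^{9} ≡ 18 (mod 19). Since this equals -1 (≡ 18), 3 is not a QR.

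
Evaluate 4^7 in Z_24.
By repeated squaring (mod 24): 4^{1}≡4, 4^{2}≡16, 4^{4}≡16. Then 4^{7} = 4^{4+2+1} ≡ 16 × 16 × 4 ≡ 16 (mod 24)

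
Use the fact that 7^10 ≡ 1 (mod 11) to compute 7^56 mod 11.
By Fermat: 7^{10} ≡ 1 (mod 11). 56 = 5×10 + 6. So 7^{56} ≡ 7^{6} ≡ 4 (mod 11)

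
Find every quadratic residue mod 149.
QRs mod 149: {1, 4, 5, 6, 7, 9, 16, 17, 19, 20, 22, 24, 25, 26, 28, 29, 30, 31, 33, 35, 36, 37, 39, 42, 45, 46, 47, 49, 53, 54, 61, 63, 64, 67, 68, 69, 73, 76, 80, 81, 82, 85, 86, 88, 95, 96, 100, 102, 103, 104, 107, 110, 112, 113, 114, 116, 118, 119, 120, 121, 123, 124, 125, 127, 129, 130, 132, 133, 140, 142, 143, 144, 145, 148}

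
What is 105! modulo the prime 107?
(106)! = (105)! × (106) ≡ -1 (mod 107). So (105)! ≡ -1 × (106)^(-1) ≡ (-1)×(-1) = 1 (mod 107)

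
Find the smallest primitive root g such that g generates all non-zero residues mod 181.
g = 2. Powers: [2, 4, 8, 16, 32, 64, 128, 75, 150, 119, ...] generates all 180 non-zero residues.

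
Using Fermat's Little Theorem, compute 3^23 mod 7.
By Fermat: 3^{6} ≡ 1 (mod 7). 23 = 3×6 + 5. So 3^{23} ≡ 3^{5} ≡ 5 (mod 7)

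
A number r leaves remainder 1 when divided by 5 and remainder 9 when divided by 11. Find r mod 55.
M = 5 × 11 = 55. M₁ = 11, y₁ ≡ 1 mod 5. M₂ = 5, y₂ ≡ 9 mod 11. r = 1×11×1 + 9×5×9 ≡ 31 mod 55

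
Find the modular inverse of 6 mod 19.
Since 19 is prime, by Fermat 6^(-1) ≡ 6^{17} ≡ 16 mod 19. Verify: 6 × 16 = 96 ≡ 1 mod 19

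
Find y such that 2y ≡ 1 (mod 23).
Since 23 is prime, by Fermat 2^(-1) ≡ 2^{21} ≡ 12 (mod 23). Verify: 2 × 12 = 24 ≡ 1 (mod 23)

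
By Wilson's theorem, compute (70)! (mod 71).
By Wilson's theorem, (70)! ≡ -1 ≡ 70 (mod 71)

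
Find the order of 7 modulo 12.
Powers of 7 mod 12: 7^1≡7, 7^2≡1. So the order of 7 is 2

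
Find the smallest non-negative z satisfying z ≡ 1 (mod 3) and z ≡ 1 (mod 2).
M = 3 × 2 = 6. M₁ = 2, y₁ ≡ 2 (mod 3). M₂ = 3, y₂ ≡ 1 (mod 2). z = 1×2×2 + 1×3×1 ≡ 1 (mod 6)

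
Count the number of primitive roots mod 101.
Number of primitive roots mod 101 = φ(p-1) = φ(100) = 40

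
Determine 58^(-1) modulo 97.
Since 97 is prime, by Fermat 58^(-1) ≡ 58^{95} ≡ 92 (mod 97). Verify: 58 × 92 = 5336 ≡ 1 (mod 97)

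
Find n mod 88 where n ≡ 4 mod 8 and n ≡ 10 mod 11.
M = 8 × 11 = 88. M₁ = 11, y₁ ≡ 3 mod 8. M₂ = 8, y₂ ≡ 7 mod 11. n = 4×11×3 + 10×8×7 ≡ 76 mod 88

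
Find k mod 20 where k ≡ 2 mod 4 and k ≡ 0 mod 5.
M = 4 × 5 = 20. M₁ = 5, y₁ ≡ 1 mod 4. M₂ = 4, y₂ ≡ 4 mod 5. k = 2×5×1 + 0×4×4 ≡ 10 mod 20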